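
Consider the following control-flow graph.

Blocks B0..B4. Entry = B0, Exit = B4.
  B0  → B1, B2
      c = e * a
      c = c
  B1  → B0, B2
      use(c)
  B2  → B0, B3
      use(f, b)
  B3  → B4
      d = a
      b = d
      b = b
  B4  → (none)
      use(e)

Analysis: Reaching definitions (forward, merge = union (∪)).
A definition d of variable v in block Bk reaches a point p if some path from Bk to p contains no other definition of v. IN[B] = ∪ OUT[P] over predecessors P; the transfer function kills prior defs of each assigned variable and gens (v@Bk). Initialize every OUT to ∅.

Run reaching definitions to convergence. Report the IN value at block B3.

Per-block solution:
  B0:   IN={c@B0}   OUT={c@B0}
  B1:   IN={c@B0}   OUT={c@B0}
  B2:   IN={c@B0}   OUT={c@B0}
  B3:   IN={c@B0}   OUT={b@B3, c@B0, d@B3}
  B4:   IN={b@B3, c@B0, d@B3}   OUT={b@B3, c@B0, d@B3}

Merge at B3: IN[B3] = OUT[B2] = {c@B0}

Answer: {c@B0}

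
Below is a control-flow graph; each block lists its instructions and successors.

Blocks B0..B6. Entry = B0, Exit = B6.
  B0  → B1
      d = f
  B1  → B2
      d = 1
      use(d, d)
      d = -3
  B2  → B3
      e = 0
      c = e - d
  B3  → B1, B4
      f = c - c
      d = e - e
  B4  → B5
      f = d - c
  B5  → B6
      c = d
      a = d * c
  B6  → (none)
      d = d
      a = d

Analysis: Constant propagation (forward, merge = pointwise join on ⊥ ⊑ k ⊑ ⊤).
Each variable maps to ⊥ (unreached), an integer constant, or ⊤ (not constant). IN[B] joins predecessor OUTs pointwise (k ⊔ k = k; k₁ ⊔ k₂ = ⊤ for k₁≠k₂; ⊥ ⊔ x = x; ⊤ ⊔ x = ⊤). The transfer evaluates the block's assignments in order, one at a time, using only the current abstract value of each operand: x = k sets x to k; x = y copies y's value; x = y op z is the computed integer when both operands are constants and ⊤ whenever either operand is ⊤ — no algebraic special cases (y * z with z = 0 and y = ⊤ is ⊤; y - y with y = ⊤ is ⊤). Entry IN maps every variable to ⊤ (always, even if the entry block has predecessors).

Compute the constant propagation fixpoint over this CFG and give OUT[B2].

Fixpoint table:
  B0:  IN=(all ⊤)  OUT=(all ⊤)
  B1:  IN=(all ⊤)  OUT={d:-3; rest ⊤}
  B2:  IN={d:-3; rest ⊤}  OUT={c:3, d:-3, e:0; rest ⊤}
  B3:  IN={c:3, d:-3, e:0; rest ⊤}  OUT={c:3, d:0, e:0, f:0; rest ⊤}
  B4:  IN={c:3, d:0, e:0, f:0; rest ⊤}  OUT={c:3, d:0, e:0, f:-3; rest ⊤}
  B5:  IN={c:3, d:0, e:0, f:-3; rest ⊤}  OUT={a:0, c:0, d:0, e:0, f:-3; rest ⊤}
  B6:  IN={a:0, c:0, d:0, e:0, f:-3; rest ⊤}  OUT={a:0, c:0, d:0, e:0, f:-3; rest ⊤}

Merge at B2: IN[B2] = OUT[B1] = {a: ⊤, b: ⊤, c: ⊤, d: -3, e: ⊤, f: ⊤}
Applying B2's transfer function to that IN value gives OUT[B2] (row B2 above).

Answer: {a: ⊤, b: ⊤, c: 3, d: -3, e: 0, f: ⊤}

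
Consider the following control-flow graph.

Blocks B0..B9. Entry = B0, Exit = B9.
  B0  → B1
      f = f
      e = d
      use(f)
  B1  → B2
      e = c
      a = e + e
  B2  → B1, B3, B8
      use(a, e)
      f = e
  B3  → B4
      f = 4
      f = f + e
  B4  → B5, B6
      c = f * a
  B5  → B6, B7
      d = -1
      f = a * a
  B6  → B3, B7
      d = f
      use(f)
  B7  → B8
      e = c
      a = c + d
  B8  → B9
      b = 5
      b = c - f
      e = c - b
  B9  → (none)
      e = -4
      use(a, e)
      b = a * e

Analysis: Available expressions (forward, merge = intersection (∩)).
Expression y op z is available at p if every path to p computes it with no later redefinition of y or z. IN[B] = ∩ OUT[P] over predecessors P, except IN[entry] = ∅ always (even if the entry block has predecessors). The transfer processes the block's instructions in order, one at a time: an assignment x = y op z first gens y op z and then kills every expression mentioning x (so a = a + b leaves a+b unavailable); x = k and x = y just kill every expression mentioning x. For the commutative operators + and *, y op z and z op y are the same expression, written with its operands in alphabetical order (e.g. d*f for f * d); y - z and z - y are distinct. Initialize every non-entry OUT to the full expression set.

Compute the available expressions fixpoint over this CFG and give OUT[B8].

Answer: {c-b, c-f}

Working:
Per-block solution:
  B0:  IN={}  OUT={}
  B1:  IN={}  OUT={e+e}
  B2:  IN={e+e}  OUT={e+e}
  B3:  IN={e+e}  OUT={e+e}
  B4:  IN={e+e}  OUT={a*f, e+e}
  B5:  IN={a*f, e+e}  OUT={a*a, e+e}
  B6:  IN={e+e}  OUT={e+e}
  B7:  IN={e+e}  OUT={c+d}
  B8:  IN={}  OUT={c-b, c-f}
  B9:  IN={c-b, c-f}  OUT={a*e, c-f}

Merge at B8: IN[B8] = OUT[B2] ∩ OUT[B7] = {}
Applying B8's transfer function to that IN value gives OUT[B8] (row B8 above).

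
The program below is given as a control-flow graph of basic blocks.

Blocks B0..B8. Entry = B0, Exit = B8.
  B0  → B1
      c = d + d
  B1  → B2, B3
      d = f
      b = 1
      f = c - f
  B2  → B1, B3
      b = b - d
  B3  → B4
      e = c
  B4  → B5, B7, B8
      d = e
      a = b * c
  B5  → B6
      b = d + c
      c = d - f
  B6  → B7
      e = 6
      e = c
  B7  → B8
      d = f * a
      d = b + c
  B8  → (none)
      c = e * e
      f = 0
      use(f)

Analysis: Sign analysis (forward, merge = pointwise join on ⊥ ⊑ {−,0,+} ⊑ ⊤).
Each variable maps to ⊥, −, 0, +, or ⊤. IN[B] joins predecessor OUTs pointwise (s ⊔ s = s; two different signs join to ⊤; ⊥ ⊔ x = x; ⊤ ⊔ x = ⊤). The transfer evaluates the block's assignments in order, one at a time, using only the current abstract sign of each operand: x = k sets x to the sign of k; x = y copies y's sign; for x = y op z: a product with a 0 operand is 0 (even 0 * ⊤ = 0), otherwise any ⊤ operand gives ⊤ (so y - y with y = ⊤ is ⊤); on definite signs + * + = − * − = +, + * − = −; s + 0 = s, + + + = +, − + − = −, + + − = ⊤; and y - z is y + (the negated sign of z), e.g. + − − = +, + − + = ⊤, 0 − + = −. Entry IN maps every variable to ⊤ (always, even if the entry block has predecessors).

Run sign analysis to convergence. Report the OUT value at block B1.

Fixpoint table:
  B0:   IN=(all ⊤)   OUT=(all ⊤)
  B1:   IN=(all ⊤)   OUT={b:+; rest ⊤}
  B2:   IN={b:+; rest ⊤}   OUT=(all ⊤)
  B3:   IN=(all ⊤)   OUT=(all ⊤)
  B4:   IN=(all ⊤)   OUT=(all ⊤)
  B5:   IN=(all ⊤)   OUT=(all ⊤)
  B6:   IN=(all ⊤)   OUT=(all ⊤)
  B7:   IN=(all ⊤)   OUT=(all ⊤)
  B8:   IN=(all ⊤)   OUT={f:0; rest ⊤}

Merge at B1: IN[B1] = OUT[B0] ⊔ OUT[B2] = {a: ⊤, b: ⊤, c: ⊤, d: ⊤, e: ⊤, f: ⊤}
Applying B1's transfer function to that IN value gives OUT[B1] (row B1 above).

Answer: {a: ⊤, b: +, c: ⊤, d: ⊤, e: ⊤, f: ⊤}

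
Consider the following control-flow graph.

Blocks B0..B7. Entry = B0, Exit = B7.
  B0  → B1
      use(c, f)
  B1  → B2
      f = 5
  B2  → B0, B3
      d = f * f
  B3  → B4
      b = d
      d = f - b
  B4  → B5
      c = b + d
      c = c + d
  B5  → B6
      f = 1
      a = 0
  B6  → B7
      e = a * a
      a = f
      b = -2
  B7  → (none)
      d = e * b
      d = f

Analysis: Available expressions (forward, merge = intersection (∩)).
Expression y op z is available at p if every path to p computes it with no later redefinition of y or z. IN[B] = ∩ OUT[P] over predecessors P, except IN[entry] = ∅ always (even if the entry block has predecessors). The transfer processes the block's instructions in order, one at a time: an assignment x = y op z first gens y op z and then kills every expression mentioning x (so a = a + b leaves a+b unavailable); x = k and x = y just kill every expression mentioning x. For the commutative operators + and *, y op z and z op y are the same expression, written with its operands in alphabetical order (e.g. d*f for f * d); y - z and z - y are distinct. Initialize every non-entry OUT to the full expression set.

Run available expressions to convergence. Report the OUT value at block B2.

Answer: {f*f}

Working:
Converged values:
  B0:  IN={}  OUT={}
  B1:  IN={}  OUT={}
  B2:  IN={}  OUT={f*f}
  B3:  IN={f*f}  OUT={f*f, f-b}
  B4:  IN={f*f, f-b}  OUT={b+d, f*f, f-b}
  B5:  IN={b+d, f*f, f-b}  OUT={b+d}
  B6:  IN={b+d}  OUT={}
  B7:  IN={}  OUT={b*e}

Merge at B2: IN[B2] = OUT[B1] = {}
Applying B2's transfer function to that IN value gives OUT[B2] (row B2 above).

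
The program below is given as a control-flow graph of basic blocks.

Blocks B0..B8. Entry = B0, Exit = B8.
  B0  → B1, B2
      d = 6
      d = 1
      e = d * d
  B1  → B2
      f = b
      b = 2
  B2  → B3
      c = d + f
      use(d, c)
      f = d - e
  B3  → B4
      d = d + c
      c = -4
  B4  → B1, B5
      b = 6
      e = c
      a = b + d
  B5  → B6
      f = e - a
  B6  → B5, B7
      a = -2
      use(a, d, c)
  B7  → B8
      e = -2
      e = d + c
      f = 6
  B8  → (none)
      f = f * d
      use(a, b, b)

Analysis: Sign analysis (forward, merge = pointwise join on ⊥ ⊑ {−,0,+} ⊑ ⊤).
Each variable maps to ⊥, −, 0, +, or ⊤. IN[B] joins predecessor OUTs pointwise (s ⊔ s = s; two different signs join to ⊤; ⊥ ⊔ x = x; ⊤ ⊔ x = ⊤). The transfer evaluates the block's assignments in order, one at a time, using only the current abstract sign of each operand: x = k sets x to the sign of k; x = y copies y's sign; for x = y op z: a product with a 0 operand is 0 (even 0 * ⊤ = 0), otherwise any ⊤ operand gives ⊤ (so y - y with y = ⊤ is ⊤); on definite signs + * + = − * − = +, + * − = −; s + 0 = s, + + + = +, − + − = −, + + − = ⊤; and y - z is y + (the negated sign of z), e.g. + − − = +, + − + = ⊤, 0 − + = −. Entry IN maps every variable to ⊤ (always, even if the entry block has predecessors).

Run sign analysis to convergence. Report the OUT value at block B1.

Answer: {a: ⊤, b: +, c: ⊤, d: ⊤, e: ⊤, f: ⊤}

Derivation:
Per-block solution:
  B0:  IN=(all ⊤)  OUT={d:+, e:+; rest ⊤}
  B1:  IN=(all ⊤)  OUT={b:+; rest ⊤}
  B2:  IN=(all ⊤)  OUT=(all ⊤)
  B3:  IN=(all ⊤)  OUT={c:-; rest ⊤}
  B4:  IN={c:-; rest ⊤}  OUT={b:+, c:-, e:-; rest ⊤}
  B5:  IN={b:+, c:-, e:-; rest ⊤}  OUT={b:+, c:-, e:-; rest ⊤}
  B6:  IN={b:+, c:-, e:-; rest ⊤}  OUT={a:-, b:+, c:-, e:-; rest ⊤}
  B7:  IN={a:-, b:+, c:-, e:-; rest ⊤}  OUT={a:-, b:+, c:-, f:+; rest ⊤}
  B8:  IN={a:-, b:+, c:-, f:+; rest ⊤}  OUT={a:-, b:+, c:-; rest ⊤}

Merge at B1: IN[B1] = OUT[B0] ⊔ OUT[B4] = {a: ⊤, b: ⊤, c: ⊤, d: ⊤, e: ⊤, f: ⊤}
Applying B1's transfer function to that IN value gives OUT[B1] (row B1 above).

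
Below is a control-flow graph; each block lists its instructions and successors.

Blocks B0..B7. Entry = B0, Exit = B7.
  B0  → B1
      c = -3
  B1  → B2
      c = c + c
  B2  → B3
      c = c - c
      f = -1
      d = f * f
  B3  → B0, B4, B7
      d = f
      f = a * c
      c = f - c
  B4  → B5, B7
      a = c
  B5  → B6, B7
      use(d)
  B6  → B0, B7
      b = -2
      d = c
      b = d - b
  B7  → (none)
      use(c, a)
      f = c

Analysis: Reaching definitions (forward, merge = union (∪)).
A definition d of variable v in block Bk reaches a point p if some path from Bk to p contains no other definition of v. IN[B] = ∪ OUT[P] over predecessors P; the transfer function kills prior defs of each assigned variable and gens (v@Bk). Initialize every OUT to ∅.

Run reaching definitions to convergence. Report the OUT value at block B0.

Answer: {a@B4, b@B6, c@B0, d@B3, d@B6, f@B3}

Working:
Fixpoint table:
  B0: | IN={a@B4, b@B6, c@B3, d@B3, d@B6, f@B3} | OUT={a@B4, b@B6, c@B0, d@B3, d@B6, f@B3}
  B1: | IN={a@B4, b@B6, c@B0, d@B3, d@B6, f@B3} | OUT={a@B4, b@B6, c@B1, d@B3, d@B6, f@B3}
  B2: | IN={a@B4, b@B6, c@B1, d@B3, d@B6, f@B3} | OUT={a@B4, b@B6, c@B2, d@B2, f@B2}
  B3: | IN={a@B4, b@B6, c@B2, d@B2, f@B2} | OUT={a@B4, b@B6, c@B3, d@B3, f@B3}
  B4: | IN={a@B4, b@B6, c@B3, d@B3, f@B3} | OUT={a@B4, b@B6, c@B3, d@B3, f@B3}
  B5: | IN={a@B4, b@B6, c@B3, d@B3, f@B3} | OUT={a@B4, b@B6, c@B3, d@B3, f@B3}
  B6: | IN={a@B4, b@B6, c@B3, d@B3, f@B3} | OUT={a@B4, b@B6, c@B3, d@B6, f@B3}
  B7: | IN={a@B4, b@B6, c@B3, d@B3, d@B6, f@B3} | OUT={a@B4, b@B6, c@B3, d@B3, d@B6, f@B7}

Merge at B0 (entry node, so the boundary value {} is joined with the incoming edge(s)): IN[B0] = {} ⊔ OUT[B3] ⊔ OUT[B6] = {a@B4, b@B6, c@B3, d@B3, d@B6, f@B3}
Applying B0's transfer function to that IN value gives OUT[B0] (row B0 above).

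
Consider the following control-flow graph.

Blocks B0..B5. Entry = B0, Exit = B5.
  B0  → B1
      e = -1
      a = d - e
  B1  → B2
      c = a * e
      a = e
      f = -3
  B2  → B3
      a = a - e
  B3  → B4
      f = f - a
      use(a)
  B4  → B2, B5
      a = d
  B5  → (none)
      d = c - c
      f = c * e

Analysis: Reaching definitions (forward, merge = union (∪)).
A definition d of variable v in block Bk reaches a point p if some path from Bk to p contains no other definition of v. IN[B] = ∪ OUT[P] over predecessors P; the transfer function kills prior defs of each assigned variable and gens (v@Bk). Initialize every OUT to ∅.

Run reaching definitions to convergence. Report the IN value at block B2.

Answer: {a@B1, a@B4, c@B1, e@B0, f@B1, f@B3}

Trace:
Per-block solution:
  B0:  IN={}  OUT={a@B0, e@B0}
  B1:  IN={a@B0, e@B0}  OUT={a@B1, c@B1, e@B0, f@B1}
  B2:  IN={a@B1, a@B4, c@B1, e@B0, f@B1, f@B3}  OUT={a@B2, c@B1, e@B0, f@B1, f@B3}
  B3:  IN={a@B2, c@B1, e@B0, f@B1, f@B3}  OUT={a@B2, c@B1, e@B0, f@B3}
  B4:  IN={a@B2, c@B1, e@B0, f@B3}  OUT={a@B4, c@B1, e@B0, f@B3}
  B5:  IN={a@B4, c@B1, e@B0, f@B3}  OUT={a@B4, c@B1, d@B5, e@B0, f@B5}

Merge at B2: IN[B2] = OUT[B1] ⊔ OUT[B4] = {a@B1, a@B4, c@B1, e@B0, f@B1, f@B3}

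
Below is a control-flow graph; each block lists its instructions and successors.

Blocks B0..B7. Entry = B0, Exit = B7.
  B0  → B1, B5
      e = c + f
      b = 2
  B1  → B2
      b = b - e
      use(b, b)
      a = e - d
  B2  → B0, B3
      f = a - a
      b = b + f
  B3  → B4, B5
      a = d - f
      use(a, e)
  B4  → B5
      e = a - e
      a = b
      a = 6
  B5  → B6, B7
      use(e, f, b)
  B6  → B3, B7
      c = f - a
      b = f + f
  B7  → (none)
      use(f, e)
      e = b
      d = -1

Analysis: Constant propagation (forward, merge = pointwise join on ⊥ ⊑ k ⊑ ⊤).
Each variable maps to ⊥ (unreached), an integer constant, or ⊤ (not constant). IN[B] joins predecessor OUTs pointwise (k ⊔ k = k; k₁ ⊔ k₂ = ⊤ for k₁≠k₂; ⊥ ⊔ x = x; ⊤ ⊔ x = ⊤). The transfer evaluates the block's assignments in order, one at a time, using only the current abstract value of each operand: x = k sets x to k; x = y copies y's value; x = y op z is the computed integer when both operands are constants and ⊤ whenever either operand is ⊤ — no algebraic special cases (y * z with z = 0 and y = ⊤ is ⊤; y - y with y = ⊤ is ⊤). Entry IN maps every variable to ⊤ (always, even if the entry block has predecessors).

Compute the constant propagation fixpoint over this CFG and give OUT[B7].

Converged values:
  B0:  IN=(all ⊤)  OUT={b:2; rest ⊤}
  B1:  IN={b:2; rest ⊤}  OUT=(all ⊤)
  B2:  IN=(all ⊤)  OUT=(all ⊤)
  B3:  IN=(all ⊤)  OUT=(all ⊤)
  B4:  IN=(all ⊤)  OUT={a:6; rest ⊤}
  B5:  IN=(all ⊤)  OUT=(all ⊤)
  B6:  IN=(all ⊤)  OUT=(all ⊤)
  B7:  IN=(all ⊤)  OUT={d:-1; rest ⊤}

Merge at B7: IN[B7] = OUT[B5] ⊔ OUT[B6] = {a: ⊤, b: ⊤, c: ⊤, d: ⊤, e: ⊤, f: ⊤}
Applying B7's transfer function to that IN value gives OUT[B7] (row B7 above).

Answer: {a: ⊤, b: ⊤, c: ⊤, d: -1, e: ⊤, f: ⊤}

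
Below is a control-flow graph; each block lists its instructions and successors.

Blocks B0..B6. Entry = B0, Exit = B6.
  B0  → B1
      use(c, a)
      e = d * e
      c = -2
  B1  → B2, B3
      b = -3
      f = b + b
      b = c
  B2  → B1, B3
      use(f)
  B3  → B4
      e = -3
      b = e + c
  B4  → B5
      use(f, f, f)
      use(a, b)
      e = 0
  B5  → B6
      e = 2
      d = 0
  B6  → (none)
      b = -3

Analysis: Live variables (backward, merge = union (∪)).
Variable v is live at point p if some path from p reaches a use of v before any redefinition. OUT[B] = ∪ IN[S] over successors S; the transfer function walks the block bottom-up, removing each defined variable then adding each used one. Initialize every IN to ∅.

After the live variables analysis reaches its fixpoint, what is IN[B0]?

Converged values:
  B0:  IN={a, c, d, e}  OUT={a, c}
  B1:  IN={a, c}  OUT={a, c, f}
  B2:  IN={a, c, f}  OUT={a, c, f}
  B3:  IN={a, c, f}  OUT={a, b, f}
  B4:  IN={a, b, f}  OUT={}
  B5:  IN={}  OUT={}
  B6:  IN={}  OUT={}

Merge at B0: OUT[B0] = IN[B1] = {a, c}
Applying B0's transfer function to that OUT value gives IN[B0] (row B0 above).

Answer: {a, c, d, e}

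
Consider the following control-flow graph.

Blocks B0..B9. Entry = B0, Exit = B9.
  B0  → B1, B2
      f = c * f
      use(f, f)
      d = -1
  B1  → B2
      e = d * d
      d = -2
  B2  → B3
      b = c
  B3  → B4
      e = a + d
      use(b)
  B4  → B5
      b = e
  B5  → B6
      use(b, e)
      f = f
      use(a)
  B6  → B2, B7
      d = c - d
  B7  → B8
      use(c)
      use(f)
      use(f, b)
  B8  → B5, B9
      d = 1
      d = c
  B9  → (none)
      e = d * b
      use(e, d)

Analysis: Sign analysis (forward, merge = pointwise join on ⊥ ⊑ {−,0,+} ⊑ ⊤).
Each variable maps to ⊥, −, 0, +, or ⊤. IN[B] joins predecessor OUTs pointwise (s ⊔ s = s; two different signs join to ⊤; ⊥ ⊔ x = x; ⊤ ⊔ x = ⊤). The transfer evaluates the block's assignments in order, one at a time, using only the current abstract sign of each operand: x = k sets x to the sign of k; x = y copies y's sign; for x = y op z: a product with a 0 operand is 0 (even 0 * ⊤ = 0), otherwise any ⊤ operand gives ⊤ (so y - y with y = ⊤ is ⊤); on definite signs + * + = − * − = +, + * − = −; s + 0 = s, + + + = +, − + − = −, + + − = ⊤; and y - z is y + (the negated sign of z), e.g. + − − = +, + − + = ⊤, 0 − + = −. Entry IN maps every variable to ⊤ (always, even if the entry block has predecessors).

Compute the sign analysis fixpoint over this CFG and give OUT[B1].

Answer: {a: ⊤, b: ⊤, c: ⊤, d: -, e: +, f: ⊤}

Trace:
Converged values:
  B0: | IN=(all ⊤) | OUT={d:-; rest ⊤}
  B1: | IN={d:-; rest ⊤} | OUT={d:-, e:+; rest ⊤}
  B2: | IN=(all ⊤) | OUT=(all ⊤)
  B3: | IN=(all ⊤) | OUT=(all ⊤)
  B4: | IN=(all ⊤) | OUT=(all ⊤)
  B5: | IN=(all ⊤) | OUT=(all ⊤)
  B6: | IN=(all ⊤) | OUT=(all ⊤)
  B7: | IN=(all ⊤) | OUT=(all ⊤)
  B8: | IN=(all ⊤) | OUT=(all ⊤)
  B9: | IN=(all ⊤) | OUT=(all ⊤)

Merge at B1: IN[B1] = OUT[B0] = {a: ⊤, b: ⊤, c: ⊤, d: -, e: ⊤, f: ⊤}
Applying B1's transfer function to that IN value gives OUT[B1] (row B1 above).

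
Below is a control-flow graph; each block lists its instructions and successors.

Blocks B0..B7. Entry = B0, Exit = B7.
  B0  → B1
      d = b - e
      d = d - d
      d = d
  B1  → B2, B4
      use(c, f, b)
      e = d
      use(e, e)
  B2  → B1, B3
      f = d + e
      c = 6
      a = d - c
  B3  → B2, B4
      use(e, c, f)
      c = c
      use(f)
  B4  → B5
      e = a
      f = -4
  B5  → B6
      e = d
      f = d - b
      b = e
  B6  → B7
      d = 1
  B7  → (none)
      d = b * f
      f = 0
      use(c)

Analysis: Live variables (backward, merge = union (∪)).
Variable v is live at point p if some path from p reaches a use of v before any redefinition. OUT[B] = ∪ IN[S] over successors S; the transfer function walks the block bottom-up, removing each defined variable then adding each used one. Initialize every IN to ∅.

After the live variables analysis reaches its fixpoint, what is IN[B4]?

Answer: {a, b, c, d}

Derivation:
Per-block solution:
  B0:   IN={a, b, c, e, f}   OUT={a, b, c, d, f}
  B1:   IN={a, b, c, d, f}   OUT={a, b, c, d, e}
  B2:   IN={b, d, e}   OUT={a, b, c, d, e, f}
  B3:   IN={a, b, c, d, e, f}   OUT={a, b, c, d, e}
  B4:   IN={a, b, c, d}   OUT={b, c, d}
  B5:   IN={b, c, d}   OUT={b, c, f}
  B6:   IN={b, c, f}   OUT={b, c, f}
  B7:   IN={b, c, f}   OUT={}

Merge at B4: OUT[B4] = IN[B5] = {b, c, d}
Applying B4's transfer function to that OUT value gives IN[B4] (row B4 above).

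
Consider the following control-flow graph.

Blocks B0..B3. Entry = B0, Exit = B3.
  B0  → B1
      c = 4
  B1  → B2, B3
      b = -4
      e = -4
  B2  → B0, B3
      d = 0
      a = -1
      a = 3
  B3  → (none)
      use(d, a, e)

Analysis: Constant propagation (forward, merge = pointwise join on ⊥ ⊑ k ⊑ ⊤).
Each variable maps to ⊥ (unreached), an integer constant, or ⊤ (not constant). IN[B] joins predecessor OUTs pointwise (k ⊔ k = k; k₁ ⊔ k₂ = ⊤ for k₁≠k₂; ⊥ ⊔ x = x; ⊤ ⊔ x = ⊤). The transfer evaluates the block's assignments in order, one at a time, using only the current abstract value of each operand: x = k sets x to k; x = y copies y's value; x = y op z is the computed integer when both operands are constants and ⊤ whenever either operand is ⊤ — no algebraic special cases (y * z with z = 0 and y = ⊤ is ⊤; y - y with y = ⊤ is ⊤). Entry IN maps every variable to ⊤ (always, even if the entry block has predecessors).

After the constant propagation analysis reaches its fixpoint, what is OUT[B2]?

Per-block solution:
  B0: | IN=(all ⊤) | OUT={c:4; rest ⊤}
  B1: | IN={c:4; rest ⊤} | OUT={b:-4, c:4, e:-4; rest ⊤}
  B2: | IN={b:-4, c:4, e:-4; rest ⊤} | OUT={a:3, b:-4, c:4, d:0, e:-4; rest ⊤}
  B3: | IN={b:-4, c:4, e:-4; rest ⊤} | OUT={b:-4, c:4, e:-4; rest ⊤}

Merge at B2: IN[B2] = OUT[B1] = {a: ⊤, b: -4, c: 4, d: ⊤, e: -4, f: ⊤}
Applying B2's transfer function to that IN value gives OUT[B2] (row B2 above).

Answer: {a: 3, b: -4, c: 4, d: 0, e: -4, f: ⊤}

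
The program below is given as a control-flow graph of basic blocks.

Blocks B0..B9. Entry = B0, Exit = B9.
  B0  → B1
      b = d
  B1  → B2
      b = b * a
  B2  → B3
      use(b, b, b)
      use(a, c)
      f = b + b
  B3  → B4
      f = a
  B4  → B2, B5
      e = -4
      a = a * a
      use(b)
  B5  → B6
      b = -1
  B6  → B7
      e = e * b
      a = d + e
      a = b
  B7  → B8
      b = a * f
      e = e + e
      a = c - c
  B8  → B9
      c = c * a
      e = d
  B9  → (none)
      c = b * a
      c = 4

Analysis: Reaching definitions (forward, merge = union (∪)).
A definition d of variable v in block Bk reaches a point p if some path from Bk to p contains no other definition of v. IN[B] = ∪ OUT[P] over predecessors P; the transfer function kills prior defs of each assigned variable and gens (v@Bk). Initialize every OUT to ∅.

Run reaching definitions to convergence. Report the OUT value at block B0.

Answer: {b@B0}

Trace:
Converged values:
  B0: | IN={} | OUT={b@B0}
  B1: | IN={b@B0} | OUT={b@B1}
  B2: | IN={a@B4, b@B1, e@B4, f@B3} | OUT={a@B4, b@B1, e@B4, f@B2}
  B3: | IN={a@B4, b@B1, e@B4, f@B2} | OUT={a@B4, b@B1, e@B4, f@B3}
  B4: | IN={a@B4, b@B1, e@B4, f@B3} | OUT={a@B4, b@B1, e@B4, f@B3}
  B5: | IN={a@B4, b@B1, e@B4, f@B3} | OUT={a@B4, b@B5, e@B4, f@B3}
  B6: | IN={a@B4, b@B5, e@B4, f@B3} | OUT={a@B6, b@B5, e@B6, f@B3}
  B7: | IN={a@B6, b@B5, e@B6, f@B3} | OUT={a@B7, b@B7, e@B7, f@B3}
  B8: | IN={a@B7, b@B7, e@B7, f@B3} | OUT={a@B7, b@B7, c@B8, e@B8, f@B3}
  B9: | IN={a@B7, b@B7, c@B8, e@B8, f@B3} | OUT={a@B7, b@B7, c@B9, e@B8, f@B3}

B0 is the boundary node: IN[B0] = {}
Applying B0's transfer function to that IN value gives OUT[B0] (row B0 above).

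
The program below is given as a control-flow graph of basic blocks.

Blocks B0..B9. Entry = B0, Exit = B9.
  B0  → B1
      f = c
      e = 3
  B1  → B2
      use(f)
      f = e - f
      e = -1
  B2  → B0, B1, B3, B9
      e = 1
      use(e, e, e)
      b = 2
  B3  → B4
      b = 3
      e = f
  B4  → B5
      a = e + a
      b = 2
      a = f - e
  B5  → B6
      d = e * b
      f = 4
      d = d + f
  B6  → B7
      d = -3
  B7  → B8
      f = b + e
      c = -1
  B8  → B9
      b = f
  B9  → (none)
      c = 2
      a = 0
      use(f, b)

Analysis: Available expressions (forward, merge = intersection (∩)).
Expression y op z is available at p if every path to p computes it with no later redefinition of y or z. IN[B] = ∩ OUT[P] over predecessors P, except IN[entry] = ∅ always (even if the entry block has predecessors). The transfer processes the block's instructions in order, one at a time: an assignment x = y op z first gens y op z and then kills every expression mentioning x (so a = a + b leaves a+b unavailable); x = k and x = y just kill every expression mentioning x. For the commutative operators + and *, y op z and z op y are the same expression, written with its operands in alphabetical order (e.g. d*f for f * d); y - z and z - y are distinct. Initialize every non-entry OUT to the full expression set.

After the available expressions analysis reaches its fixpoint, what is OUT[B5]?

Converged values:
  B0:   IN={}   OUT={}
  B1:   IN={}   OUT={}
  B2:   IN={}   OUT={}
  B3:   IN={}   OUT={}
  B4:   IN={}   OUT={f-e}
  B5:   IN={f-e}   OUT={b*e}
  B6:   IN={b*e}   OUT={b*e}
  B7:   IN={b*e}   OUT={b*e, b+e}
  B8:   IN={b*e, b+e}   OUT={}
  B9:   IN={}   OUT={}

Merge at B5: IN[B5] = OUT[B4] = {f-e}
Applying B5's transfer function to that IN value gives OUT[B5] (row B5 above).

Answer: {b*e}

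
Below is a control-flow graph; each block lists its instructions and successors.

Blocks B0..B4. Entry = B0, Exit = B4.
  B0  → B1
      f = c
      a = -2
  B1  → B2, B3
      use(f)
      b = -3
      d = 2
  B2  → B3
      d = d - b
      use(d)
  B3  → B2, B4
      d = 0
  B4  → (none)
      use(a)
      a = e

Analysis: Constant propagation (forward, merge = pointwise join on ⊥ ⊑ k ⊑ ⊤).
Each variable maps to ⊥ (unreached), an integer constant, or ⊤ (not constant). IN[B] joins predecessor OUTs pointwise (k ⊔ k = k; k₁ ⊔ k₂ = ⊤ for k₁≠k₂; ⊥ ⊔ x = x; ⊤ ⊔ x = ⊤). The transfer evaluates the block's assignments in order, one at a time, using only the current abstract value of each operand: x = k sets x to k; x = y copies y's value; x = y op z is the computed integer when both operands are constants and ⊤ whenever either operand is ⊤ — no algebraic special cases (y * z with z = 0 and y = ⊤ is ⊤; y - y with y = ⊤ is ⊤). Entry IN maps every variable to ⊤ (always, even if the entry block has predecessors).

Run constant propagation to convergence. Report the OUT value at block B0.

Fixpoint table:
  B0:   IN=(all ⊤)   OUT={a:-2; rest ⊤}
  B1:   IN={a:-2; rest ⊤}   OUT={a:-2, b:-3, d:2; rest ⊤}
  B2:   IN={a:-2, b:-3; rest ⊤}   OUT={a:-2, b:-3; rest ⊤}
  B3:   IN={a:-2, b:-3; rest ⊤}   OUT={a:-2, b:-3, d:0; rest ⊤}
  B4:   IN={a:-2, b:-3, d:0; rest ⊤}   OUT={b:-3, d:0; rest ⊤}

B0 is the boundary node: IN[B0] = {a: ⊤, b: ⊤, c: ⊤, d: ⊤, e: ⊤, f: ⊤}
Applying B0's transfer function to that IN value gives OUT[B0] (row B0 above).

Answer: {a: -2, b: ⊤, c: ⊤, d: ⊤, e: ⊤, f: ⊤}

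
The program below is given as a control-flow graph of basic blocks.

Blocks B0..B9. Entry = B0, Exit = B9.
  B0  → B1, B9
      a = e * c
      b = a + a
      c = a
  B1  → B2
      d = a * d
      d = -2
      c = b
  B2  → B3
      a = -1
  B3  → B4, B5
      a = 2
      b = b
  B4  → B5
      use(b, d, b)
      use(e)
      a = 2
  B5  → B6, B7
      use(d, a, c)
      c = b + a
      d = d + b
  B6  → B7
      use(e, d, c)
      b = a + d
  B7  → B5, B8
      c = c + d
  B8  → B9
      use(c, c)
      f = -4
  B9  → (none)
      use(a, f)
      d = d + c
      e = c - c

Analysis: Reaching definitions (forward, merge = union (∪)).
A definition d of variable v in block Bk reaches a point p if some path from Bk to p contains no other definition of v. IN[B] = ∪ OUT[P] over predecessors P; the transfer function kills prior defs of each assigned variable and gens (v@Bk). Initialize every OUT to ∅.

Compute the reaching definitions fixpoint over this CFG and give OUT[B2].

Converged values:
  B0: | IN={} | OUT={a@B0, b@B0, c@B0}
  B1: | IN={a@B0, b@B0, c@B0} | OUT={a@B0, b@B0, c@B1, d@B1}
  B2: | IN={a@B0, b@B0, c@B1, d@B1} | OUT={a@B2, b@B0, c@B1, d@B1}
  B3: | IN={a@B2, b@B0, c@B1, d@B1} | OUT={a@B3, b@B3, c@B1, d@B1}
  B4: | IN={a@B3, b@B3, c@B1, d@B1} | OUT={a@B4, b@B3, c@B1, d@B1}
  B5: | IN={a@B3, a@B4, b@B3, b@B6, c@B1, c@B7, d@B1, d@B5} | OUT={a@B3, a@B4, b@B3, b@B6, c@B5, d@B5}
  B6: | IN={a@B3, a@B4, b@B3, b@B6, c@B5, d@B5} | OUT={a@B3, a@B4, b@B6, c@B5, d@B5}
  B7: | IN={a@B3, a@B4, b@B3, b@B6, c@B5, d@B5} | OUT={a@B3, a@B4, b@B3, b@B6, c@B7, d@B5}
  B8: | IN={a@B3, a@B4, b@B3, b@B6, c@B7, d@B5} | OUT={a@B3, a@B4, b@B3, b@B6, c@B7, d@B5, f@B8}
  B9: | IN={a@B0, a@B3, a@B4, b@B0, b@B3, b@B6, c@B0, c@B7, d@B5, f@B8} | OUT={a@B0, a@B3, a@B4, b@B0, b@B3, b@B6, c@B0, c@B7, d@B9, e@B9, f@B8}

Merge at B2: IN[B2] = OUT[B1] = {a@B0, b@B0, c@B1, d@B1}
Applying B2's transfer function to that IN value gives OUT[B2] (row B2 above).

Answer: {a@B2, b@B0, c@B1, d@B1}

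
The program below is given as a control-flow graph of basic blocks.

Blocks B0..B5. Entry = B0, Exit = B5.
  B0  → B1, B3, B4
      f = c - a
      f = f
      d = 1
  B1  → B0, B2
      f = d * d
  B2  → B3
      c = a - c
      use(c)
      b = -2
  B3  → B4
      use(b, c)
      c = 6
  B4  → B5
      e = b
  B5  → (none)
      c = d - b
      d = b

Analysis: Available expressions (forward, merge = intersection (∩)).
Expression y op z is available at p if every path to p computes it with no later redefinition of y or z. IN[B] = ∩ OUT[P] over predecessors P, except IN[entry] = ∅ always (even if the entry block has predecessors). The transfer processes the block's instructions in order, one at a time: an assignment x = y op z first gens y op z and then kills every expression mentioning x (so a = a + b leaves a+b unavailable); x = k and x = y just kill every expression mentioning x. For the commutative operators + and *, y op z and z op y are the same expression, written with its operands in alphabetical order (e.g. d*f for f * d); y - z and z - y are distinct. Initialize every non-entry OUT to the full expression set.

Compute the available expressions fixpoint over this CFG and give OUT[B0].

Fixpoint table:
  B0: | IN={} | OUT={c-a}
  B1: | IN={c-a} | OUT={c-a, d*d}
  B2: | IN={c-a, d*d} | OUT={d*d}
  B3: | IN={} | OUT={}
  B4: | IN={} | OUT={}
  B5: | IN={} | OUT={}

Merge at B0 (entry node, so the boundary value {} is joined with the incoming edge(s)): IN[B0] = {} ∩ OUT[B1] = {}
Applying B0's transfer function to that IN value gives OUT[B0] (row B0 above).

Answer: {c-a}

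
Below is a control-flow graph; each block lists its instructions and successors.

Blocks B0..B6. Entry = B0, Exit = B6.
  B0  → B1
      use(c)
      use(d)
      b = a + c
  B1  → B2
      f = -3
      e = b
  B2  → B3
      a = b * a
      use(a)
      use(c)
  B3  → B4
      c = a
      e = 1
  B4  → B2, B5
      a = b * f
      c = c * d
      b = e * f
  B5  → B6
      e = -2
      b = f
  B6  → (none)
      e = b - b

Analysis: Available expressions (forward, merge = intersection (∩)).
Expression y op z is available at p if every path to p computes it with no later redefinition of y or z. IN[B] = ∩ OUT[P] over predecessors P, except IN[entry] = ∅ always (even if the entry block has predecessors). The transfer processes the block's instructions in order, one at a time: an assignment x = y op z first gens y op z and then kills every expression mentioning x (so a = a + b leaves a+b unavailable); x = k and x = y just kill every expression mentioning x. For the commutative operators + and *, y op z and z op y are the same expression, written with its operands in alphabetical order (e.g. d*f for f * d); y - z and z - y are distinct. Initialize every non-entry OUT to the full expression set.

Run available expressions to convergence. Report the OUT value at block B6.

Fixpoint table:
  B0:  IN={}  OUT={a+c}
  B1:  IN={a+c}  OUT={a+c}
  B2:  IN={}  OUT={}
  B3:  IN={}  OUT={}
  B4:  IN={}  OUT={e*f}
  B5:  IN={e*f}  OUT={}
  B6:  IN={}  OUT={b-b}

Merge at B6: IN[B6] = OUT[B5] = {}
Applying B6's transfer function to that IN value gives OUT[B6] (row B6 above).

Answer: {b-b}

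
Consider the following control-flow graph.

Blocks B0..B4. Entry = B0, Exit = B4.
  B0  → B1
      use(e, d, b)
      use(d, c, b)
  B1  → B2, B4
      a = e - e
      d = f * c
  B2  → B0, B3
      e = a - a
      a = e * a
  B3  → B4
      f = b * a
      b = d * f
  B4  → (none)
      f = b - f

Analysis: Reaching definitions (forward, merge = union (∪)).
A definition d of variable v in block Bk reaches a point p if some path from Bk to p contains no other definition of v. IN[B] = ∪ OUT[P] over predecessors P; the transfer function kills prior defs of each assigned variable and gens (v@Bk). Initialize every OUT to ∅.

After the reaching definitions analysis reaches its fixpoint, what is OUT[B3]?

Answer: {a@B2, b@B3, d@B1, e@B2, f@B3}

Trace:
Converged values:
  B0:  IN={a@B2, d@B1, e@B2}  OUT={a@B2, d@B1, e@B2}
  B1:  IN={a@B2, d@B1, e@B2}  OUT={a@B1, d@B1, e@B2}
  B2:  IN={a@B1, d@B1, e@B2}  OUT={a@B2, d@B1, e@B2}
  B3:  IN={a@B2, d@B1, e@B2}  OUT={a@B2, b@B3, d@B1, e@B2, f@B3}
  B4:  IN={a@B1, a@B2, b@B3, d@B1, e@B2, f@B3}  OUT={a@B1, a@B2, b@B3, d@B1, e@B2, f@B4}

Merge at B3: IN[B3] = OUT[B2] = {a@B2, d@B1, e@B2}
Applying B3's transfer function to that IN value gives OUT[B3] (row B3 above).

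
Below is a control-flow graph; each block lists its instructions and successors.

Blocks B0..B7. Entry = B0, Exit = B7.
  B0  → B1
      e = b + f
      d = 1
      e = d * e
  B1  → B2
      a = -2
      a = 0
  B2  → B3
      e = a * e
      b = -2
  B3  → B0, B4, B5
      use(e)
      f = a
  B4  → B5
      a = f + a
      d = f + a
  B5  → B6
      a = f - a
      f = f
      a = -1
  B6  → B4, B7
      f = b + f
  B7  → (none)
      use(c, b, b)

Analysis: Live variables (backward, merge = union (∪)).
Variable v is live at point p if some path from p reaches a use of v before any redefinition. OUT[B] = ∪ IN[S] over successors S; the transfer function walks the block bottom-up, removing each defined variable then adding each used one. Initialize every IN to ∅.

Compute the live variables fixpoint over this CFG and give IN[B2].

Fixpoint table:
  B0:   IN={b, c, f}   OUT={c, e}
  B1:   IN={c, e}   OUT={a, c, e}
  B2:   IN={a, c, e}   OUT={a, b, c, e}
  B3:   IN={a, b, c, e}   OUT={a, b, c, f}
  B4:   IN={a, b, c, f}   OUT={a, b, c, f}
  B5:   IN={a, b, c, f}   OUT={a, b, c, f}
  B6:   IN={a, b, c, f}   OUT={a, b, c, f}
  B7:   IN={b, c}   OUT={}

Merge at B2: OUT[B2] = IN[B3] = {a, b, c, e}
Applying B2's transfer function to that OUT value gives IN[B2] (row B2 above).

Answer: {a, c, e}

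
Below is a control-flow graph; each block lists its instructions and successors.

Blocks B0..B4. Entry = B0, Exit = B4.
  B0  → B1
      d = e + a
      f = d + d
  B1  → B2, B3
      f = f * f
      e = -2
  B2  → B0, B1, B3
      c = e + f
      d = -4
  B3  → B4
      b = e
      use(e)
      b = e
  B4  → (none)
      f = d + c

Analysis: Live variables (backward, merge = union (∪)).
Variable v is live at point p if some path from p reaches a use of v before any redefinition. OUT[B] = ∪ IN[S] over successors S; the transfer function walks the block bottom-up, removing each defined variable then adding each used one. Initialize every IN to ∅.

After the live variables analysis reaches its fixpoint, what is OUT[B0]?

Answer: {a, c, d, f}

Working:
Per-block solution:
  B0: | IN={a, c, e} | OUT={a, c, d, f}
  B1: | IN={a, c, d, f} | OUT={a, c, d, e, f}
  B2: | IN={a, e, f} | OUT={a, c, d, e, f}
  B3: | IN={c, d, e} | OUT={c, d}
  B4: | IN={c, d} | OUT={}

Merge at B0: OUT[B0] = IN[B1] = {a, c, d, f}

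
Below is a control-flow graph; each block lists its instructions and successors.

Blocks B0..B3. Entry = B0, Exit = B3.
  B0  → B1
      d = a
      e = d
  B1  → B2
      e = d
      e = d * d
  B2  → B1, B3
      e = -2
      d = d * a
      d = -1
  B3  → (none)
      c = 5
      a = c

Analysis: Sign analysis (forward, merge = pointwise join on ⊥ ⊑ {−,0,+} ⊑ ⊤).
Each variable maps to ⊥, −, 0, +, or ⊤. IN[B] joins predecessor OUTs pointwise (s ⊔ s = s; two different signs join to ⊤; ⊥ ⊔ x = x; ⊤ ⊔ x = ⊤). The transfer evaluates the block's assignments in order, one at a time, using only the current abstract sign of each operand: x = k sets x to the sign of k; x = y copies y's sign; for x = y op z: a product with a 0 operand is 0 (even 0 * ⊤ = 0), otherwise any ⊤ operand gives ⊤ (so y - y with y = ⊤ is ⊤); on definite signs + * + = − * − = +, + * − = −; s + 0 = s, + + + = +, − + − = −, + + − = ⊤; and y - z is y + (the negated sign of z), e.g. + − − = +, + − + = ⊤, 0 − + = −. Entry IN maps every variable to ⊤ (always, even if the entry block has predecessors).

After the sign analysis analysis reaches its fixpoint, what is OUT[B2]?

Answer: {a: ⊤, b: ⊤, c: ⊤, d: -, e: -, f: ⊤}

Trace:
Fixpoint table:
  B0:  IN=(all ⊤)  OUT=(all ⊤)
  B1:  IN=(all ⊤)  OUT=(all ⊤)
  B2:  IN=(all ⊤)  OUT={d:-, e:-; rest ⊤}
  B3:  IN={d:-, e:-; rest ⊤}  OUT={a:+, c:+, d:-, e:-; rest ⊤}

Merge at B2: IN[B2] = OUT[B1] = {a: ⊤, b: ⊤, c: ⊤, d: ⊤, e: ⊤, f: ⊤}
Applying B2's transfer function to that IN value gives OUT[B2] (row B2 above).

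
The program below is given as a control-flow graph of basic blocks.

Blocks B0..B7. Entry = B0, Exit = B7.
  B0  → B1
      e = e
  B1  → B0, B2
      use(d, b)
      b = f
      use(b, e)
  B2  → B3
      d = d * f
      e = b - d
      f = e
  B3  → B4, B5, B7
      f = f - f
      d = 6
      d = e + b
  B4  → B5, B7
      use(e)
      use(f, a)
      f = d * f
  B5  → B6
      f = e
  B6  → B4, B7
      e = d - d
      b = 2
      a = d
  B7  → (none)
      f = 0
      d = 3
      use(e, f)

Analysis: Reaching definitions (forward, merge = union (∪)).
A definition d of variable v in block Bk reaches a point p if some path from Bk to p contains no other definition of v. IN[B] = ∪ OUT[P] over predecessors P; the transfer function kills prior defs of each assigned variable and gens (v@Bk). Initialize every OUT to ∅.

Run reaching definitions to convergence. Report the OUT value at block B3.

Answer: {b@B1, d@B3, e@B2, f@B3}

Derivation:
Fixpoint table:
  B0:   IN={b@B1, e@B0}   OUT={b@B1, e@B0}
  B1:   IN={b@B1, e@B0}   OUT={b@B1, e@B0}
  B2:   IN={b@B1, e@B0}   OUT={b@B1, d@B2, e@B2, f@B2}
  B3:   IN={b@B1, d@B2, e@B2, f@B2}   OUT={b@B1, d@B3, e@B2, f@B3}
  B4:   IN={a@B6, b@B1, b@B6, d@B3, e@B2, e@B6, f@B3, f@B5}   OUT={a@B6, b@B1, b@B6, d@B3, e@B2, e@B6, f@B4}
  B5:   IN={a@B6, b@B1, b@B6, d@B3, e@B2, e@B6, f@B3, f@B4}   OUT={a@B6, b@B1, b@B6, d@B3, e@B2, e@B6, f@B5}
  B6:   IN={a@B6, b@B1, b@B6, d@B3, e@B2, e@B6, f@B5}   OUT={a@B6, b@B6, d@B3, e@B6, f@B5}
  B7:   IN={a@B6, b@B1, b@B6, d@B3, e@B2, e@B6, f@B3, f@B4, f@B5}   OUT={a@B6, b@B1, b@B6, d@B7, e@B2, e@B6, f@B7}

Merge at B3: IN[B3] = OUT[B2] = {b@B1, d@B2, e@B2, f@B2}
Applying B3's transfer function to that IN value gives OUT[B3] (row B3 above).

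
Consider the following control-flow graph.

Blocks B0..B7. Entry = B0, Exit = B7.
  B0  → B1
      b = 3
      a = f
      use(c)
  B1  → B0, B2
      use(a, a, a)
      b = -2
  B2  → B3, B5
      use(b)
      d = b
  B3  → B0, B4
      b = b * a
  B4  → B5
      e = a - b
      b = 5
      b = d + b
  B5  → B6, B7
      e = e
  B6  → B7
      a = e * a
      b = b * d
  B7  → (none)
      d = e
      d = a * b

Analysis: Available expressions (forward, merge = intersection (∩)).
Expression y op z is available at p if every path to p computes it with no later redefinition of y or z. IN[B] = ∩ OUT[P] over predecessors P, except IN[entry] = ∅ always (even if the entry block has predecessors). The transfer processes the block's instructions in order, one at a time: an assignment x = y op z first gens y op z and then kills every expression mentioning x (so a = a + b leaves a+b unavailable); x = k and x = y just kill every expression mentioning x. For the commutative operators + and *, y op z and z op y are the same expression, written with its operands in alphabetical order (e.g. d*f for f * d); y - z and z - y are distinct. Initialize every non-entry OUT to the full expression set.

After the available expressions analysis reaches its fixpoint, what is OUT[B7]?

Answer: {a*b}

Working:
Fixpoint table:
  B0:  IN={}  OUT={}
  B1:  IN={}  OUT={}
  B2:  IN={}  OUT={}
  B3:  IN={}  OUT={}
  B4:  IN={}  OUT={}
  B5:  IN={}  OUT={}
  B6:  IN={}  OUT={}
  B7:  IN={}  OUT={a*b}

Merge at B7: IN[B7] = OUT[B5] ∩ OUT[B6] = {}
Applying B7's transfer function to that IN value gives OUT[B7] (row B7 above).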